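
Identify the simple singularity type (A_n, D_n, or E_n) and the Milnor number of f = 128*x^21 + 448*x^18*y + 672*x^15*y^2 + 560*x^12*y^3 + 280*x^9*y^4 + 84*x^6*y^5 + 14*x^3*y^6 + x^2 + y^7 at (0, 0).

Type A_{6}, Milnor number mu = 6.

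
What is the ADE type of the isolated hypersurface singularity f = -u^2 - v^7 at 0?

The Hessian of f at 0 is [[-2, 0], [0, 0]] with rank 1, so corank 1. A Groebner basis of the Jacobian ideal J(f) in C{u,v} is {v^6, u}; counting standard monomials gives mu = 6. Corank 1: A-series; mu = 6 gives A_6.

A6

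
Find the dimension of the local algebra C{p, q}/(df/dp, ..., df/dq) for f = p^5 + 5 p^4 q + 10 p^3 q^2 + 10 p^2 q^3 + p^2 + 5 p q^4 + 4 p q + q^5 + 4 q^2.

4

The Hessian of f at 0 is [[2, 4], [4, 8]] with rank 1, so corank 1. A Groebner basis of the Jacobian ideal J(f) in C{p,q} is {q^4, p + 2*q}; counting standard monomials gives mu = 4. Corank 1: A-series; mu = 4 gives A_4.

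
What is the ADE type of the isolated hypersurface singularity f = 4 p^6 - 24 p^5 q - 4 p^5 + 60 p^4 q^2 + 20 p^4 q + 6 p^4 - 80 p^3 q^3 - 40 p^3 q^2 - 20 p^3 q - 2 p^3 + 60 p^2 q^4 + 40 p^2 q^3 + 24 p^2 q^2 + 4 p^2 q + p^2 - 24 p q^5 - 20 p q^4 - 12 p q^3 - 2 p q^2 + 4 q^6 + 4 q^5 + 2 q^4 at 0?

A_3

The Hessian of f at 0 has rank 1. Corank 1: A-series; mu = 3 gives A_3.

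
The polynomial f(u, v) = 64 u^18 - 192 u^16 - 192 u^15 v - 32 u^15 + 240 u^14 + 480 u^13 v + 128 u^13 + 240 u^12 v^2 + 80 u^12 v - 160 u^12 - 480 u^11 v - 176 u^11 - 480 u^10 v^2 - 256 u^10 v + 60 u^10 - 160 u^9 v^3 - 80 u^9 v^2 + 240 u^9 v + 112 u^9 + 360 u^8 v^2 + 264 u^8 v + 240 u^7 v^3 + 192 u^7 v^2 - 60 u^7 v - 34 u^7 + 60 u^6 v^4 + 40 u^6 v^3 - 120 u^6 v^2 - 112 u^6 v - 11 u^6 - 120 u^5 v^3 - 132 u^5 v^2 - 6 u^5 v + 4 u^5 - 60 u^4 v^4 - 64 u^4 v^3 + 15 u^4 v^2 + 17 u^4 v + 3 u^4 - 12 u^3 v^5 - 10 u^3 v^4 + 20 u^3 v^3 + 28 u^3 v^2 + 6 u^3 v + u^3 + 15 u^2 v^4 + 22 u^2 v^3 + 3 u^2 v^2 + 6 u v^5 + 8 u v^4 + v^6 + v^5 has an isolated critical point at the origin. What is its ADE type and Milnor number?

The Hessian of f at 0 is [[0, 0], [0, 0]] with rank 0, so corank 2. A Groebner basis of the Jacobian ideal J(f) in C{u,v} is {-u^2/8 + u*v^3 - u*v^2/4, u^2/2 + u*v^2 + v^4, u^3, u^2*v + u^2/4 + u*v^2/2}; counting standard monomials gives mu = 8. Corank 2; j^3 = u^3 is a perfect cube, so E-series; the 5-jet and mu = 8 give E_8.

Type E_{8}, Milnor number mu = 8.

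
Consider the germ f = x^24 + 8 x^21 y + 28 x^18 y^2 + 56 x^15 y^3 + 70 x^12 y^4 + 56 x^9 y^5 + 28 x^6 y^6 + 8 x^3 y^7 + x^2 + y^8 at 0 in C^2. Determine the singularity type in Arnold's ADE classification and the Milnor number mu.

Type A7, Milnor number mu = 7.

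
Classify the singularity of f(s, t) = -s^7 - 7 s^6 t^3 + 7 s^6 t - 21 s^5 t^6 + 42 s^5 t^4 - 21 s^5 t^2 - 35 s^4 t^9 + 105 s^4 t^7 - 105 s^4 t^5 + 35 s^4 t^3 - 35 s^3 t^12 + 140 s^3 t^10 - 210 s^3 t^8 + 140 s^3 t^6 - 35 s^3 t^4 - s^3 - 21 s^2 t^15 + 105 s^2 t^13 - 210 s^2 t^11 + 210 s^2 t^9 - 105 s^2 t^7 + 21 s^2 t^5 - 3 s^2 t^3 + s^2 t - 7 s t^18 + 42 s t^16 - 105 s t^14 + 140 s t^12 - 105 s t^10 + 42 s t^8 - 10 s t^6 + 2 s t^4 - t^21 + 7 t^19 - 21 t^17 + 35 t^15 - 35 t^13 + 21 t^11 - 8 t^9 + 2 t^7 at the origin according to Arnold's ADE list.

D8

The Hessian of f at 0 has rank 0. Corank 2; j^3 = -s^2*(s - t) has shape L^2 M (L != M), so D-series; mu = 8 gives D_8.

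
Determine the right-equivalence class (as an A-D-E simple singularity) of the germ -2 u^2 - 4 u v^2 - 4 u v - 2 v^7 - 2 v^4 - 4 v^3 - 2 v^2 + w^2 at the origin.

A_6

The Hessian of f at 0 has rank 2. Corank 1: A-series; mu = 6 gives A_6.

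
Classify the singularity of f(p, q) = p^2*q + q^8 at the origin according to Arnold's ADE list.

The Hessian of f at 0 has rank 0. Corank 2; j^3 = p^2*q has shape L^2 M (L != M), so D-series; mu = 9 gives D_9.

D9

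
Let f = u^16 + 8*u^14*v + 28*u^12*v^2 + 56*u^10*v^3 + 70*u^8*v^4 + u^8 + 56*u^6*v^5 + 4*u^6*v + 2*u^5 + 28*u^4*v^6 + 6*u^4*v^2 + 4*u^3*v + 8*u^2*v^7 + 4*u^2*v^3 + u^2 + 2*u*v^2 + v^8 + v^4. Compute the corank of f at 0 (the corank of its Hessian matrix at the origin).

Hessian at 0 has rank 1.

1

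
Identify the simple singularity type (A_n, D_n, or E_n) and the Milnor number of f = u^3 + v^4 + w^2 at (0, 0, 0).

Type E6, Milnor number mu = 6.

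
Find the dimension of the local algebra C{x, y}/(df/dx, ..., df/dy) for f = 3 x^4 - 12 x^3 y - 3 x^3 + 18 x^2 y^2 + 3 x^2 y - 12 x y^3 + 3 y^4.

5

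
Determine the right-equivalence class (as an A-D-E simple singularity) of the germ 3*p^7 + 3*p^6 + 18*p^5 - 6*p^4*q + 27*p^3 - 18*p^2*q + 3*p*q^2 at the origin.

D7

The Hessian of f at 0 is [[0, 0], [0, 0]] with rank 0, so corank 2. A Groebner basis of the Jacobian ideal J(f) in C{p,q} is {243*p^2 - 81*p*q + q^4, p^3 - 3*p^2/2 + p*q - q^3/27 - q^2/6, p^2*q - 3*p^2 + 2*p*q - q^3/9 - q^2/3, -9*p^2/2 + p*q^2 + 3*p*q - q^3/3 - q^2/2}; counting standard monomials gives mu = 7. Corank 2; j^3 = 3*p*(3*p - q)^2 has shape L^2 M (L != M), so D-series; mu = 7 gives D_7.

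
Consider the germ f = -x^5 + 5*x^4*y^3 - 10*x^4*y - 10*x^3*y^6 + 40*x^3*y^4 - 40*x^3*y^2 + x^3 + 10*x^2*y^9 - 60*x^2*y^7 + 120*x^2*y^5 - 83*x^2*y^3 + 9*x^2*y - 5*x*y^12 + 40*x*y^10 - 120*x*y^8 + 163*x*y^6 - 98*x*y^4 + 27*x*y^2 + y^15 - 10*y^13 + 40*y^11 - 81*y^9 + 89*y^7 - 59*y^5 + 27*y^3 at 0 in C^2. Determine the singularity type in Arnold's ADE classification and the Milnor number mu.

Type E_8, Milnor number mu = 8.

The Hessian of f at 0 is [[0, 0], [0, 0]] with rank 0, so corank 2. A Groebner basis of the Jacobian ideal J(f) in C{x,y} is {11*x^2/2 + x*y^3 + 33*x*y + 99*y^2/2, -2*x^2 - 12*x*y + y^4 - 18*y^2, x^3 - 27*x*y^2 - 54*y^3, x^2*y + 6*x*y^2 + 9*y^3}; counting standard monomials gives mu = 8. Corank 2; j^3 = (x + 3*y)^3 is a perfect cube, so E-series; the 5-jet and mu = 8 give E_8.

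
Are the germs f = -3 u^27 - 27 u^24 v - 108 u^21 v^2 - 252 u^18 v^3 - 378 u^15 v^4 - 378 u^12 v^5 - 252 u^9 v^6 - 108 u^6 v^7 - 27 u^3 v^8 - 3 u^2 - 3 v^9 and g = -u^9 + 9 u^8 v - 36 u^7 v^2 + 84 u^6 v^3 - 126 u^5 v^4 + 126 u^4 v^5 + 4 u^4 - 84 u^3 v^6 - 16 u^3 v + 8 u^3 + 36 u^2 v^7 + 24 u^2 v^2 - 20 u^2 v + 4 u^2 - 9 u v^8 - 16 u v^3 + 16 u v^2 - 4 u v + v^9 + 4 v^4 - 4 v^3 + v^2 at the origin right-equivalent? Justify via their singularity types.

Yes.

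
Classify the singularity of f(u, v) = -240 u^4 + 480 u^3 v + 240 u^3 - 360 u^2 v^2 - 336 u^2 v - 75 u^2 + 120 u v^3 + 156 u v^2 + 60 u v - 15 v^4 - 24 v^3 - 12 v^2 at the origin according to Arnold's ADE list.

The Hessian of f at 0 has rank 1. Corank 1: A-series; mu = 3 gives A_3.

A_3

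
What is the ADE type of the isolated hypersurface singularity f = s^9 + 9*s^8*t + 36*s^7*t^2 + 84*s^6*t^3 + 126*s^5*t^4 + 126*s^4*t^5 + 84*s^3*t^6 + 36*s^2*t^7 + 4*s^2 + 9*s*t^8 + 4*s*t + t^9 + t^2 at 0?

The Hessian of f at 0 has rank 1. Corank 1: A-series; mu = 8 gives A_8.

A8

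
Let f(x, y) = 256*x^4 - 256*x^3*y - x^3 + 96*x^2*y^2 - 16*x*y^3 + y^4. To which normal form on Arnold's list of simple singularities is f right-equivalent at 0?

The Hessian of f at 0 has rank 0. Corank 2; j^3 = -x^3 is a perfect cube, so E-series; the 4-jet and mu = 6 give E_6.

E6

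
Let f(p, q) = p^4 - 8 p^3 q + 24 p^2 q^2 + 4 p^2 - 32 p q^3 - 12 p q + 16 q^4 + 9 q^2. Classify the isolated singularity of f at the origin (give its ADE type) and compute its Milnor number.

The Hessian of f at 0 has rank 1. Corank 1: A-series; mu = 3 gives A_3.

Type A_3, Milnor number mu = 3.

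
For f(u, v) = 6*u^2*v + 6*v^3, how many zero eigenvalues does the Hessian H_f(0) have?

2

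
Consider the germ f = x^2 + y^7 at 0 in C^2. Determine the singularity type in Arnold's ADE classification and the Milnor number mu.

The Hessian of f at 0 has rank 1. Corank 1: A-series; mu = 6 gives A_6.

Type A6, Milnor number mu = 6.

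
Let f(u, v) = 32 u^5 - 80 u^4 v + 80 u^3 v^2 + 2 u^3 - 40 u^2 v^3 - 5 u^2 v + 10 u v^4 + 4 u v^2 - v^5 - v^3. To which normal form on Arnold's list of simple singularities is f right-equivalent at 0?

D6

The Hessian of f at 0 has rank 0. Corank 2; j^3 = (u - v)^2*(2*u - v) has shape L^2 M (L != M), so D-series; mu = 6 gives D_6.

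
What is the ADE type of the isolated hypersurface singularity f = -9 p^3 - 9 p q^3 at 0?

The Hessian of f at 0 has rank 0. Corank 2; j^3 = -9*p^3 is a perfect cube, so E-series; the 4-jet and mu = 7 give E_7.

E_7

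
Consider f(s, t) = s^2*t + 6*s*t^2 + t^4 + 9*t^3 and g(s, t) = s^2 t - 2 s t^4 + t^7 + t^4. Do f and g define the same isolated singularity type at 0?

The Hessian of f at 0 is [[0, 0], [0, 0]] with rank 0, so corank 2. A Groebner basis of the Jacobian ideal J(f) in C{s,t} is {s^3 - 27*s^2/4 + 243*t^2/4, s^2/4 + t^3 - 9*t^2/4, s*t + 3*t^2}; counting standard monomials gives mu = 5. Corank 2; j^3 = t*(s + 3*t)^2 has shape L^2 M (L != M), so D-series; mu = 5 gives D_5. The Hessian of g at 0 is [[0, 0], [0, 0]] with rank 0, so corank 2. A Groebner basis of the Jacobian ideal J(g) in C{s,t} is {s^3, s^2/4 + t^3, s*t}; counting standard monomials gives mu = 5. Corank 2; j^3 = s^2*t has shape L^2 M (L != M), so D-series; mu = 5 gives D_5. Both have type D_5, hence right-equivalent.

Yes.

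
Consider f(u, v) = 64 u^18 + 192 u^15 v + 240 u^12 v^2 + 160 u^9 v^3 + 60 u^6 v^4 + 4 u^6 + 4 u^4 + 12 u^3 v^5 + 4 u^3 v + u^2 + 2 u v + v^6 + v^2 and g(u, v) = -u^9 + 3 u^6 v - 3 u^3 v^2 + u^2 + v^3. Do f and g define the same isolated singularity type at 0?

The Hessian of f at 0 is [[2, 2], [2, 2]] with rank 1, so corank 1. A Groebner basis of the Jacobian ideal J(f) in C{u,v} is {u*v^2 + u/2 + v/2, -u/2 + v^3 - v/2, u^2 + 2*u*v + v^2}; counting standard monomials gives mu = 5. Corank 1: A-series; mu = 5 gives A_5. The Hessian of g at 0 is [[2, 0], [0, 0]] with rank 1, so corank 1. A Groebner basis of the Jacobian ideal J(g) in C{u,v} is {v^2, u}; counting standard monomials gives mu = 2. Corank 1: A-series; mu = 2 gives A_2. f is A_5 but g is A_2, hence not right-equivalent.

No.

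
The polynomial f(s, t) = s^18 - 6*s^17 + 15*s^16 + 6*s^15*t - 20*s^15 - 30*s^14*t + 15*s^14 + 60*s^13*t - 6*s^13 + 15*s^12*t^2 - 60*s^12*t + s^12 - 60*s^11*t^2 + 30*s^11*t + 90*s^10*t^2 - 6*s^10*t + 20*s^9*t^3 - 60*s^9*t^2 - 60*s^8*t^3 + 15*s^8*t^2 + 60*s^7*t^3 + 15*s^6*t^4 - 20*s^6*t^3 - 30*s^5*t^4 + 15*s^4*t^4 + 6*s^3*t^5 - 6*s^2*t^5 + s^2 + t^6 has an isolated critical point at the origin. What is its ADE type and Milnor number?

The Hessian of f at 0 has rank 1. Corank 1: A-series; mu = 5 gives A_5.

Type A_5, Milnor number mu = 5.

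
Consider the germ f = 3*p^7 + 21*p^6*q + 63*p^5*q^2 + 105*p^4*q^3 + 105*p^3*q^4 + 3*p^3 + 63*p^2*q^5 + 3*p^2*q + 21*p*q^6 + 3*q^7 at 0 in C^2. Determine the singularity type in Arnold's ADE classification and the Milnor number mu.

Type D_{8}, Milnor number mu = 8.

The Hessian of f at 0 is [[0, 0], [0, 0]] with rank 0, so corank 2. A Groebner basis of the Jacobian ideal J(f) in C{p,q} is {-p*q/7 + q^6, p*q^2, p^2 + p*q}; counting standard monomials gives mu = 8. Corank 2; j^3 = 3*p^2*(p + q) has shape L^2 M (L != M), so D-series; mu = 8 gives D_8.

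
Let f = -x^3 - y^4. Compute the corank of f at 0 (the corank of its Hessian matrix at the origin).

2

Hessian at 0 has rank 0.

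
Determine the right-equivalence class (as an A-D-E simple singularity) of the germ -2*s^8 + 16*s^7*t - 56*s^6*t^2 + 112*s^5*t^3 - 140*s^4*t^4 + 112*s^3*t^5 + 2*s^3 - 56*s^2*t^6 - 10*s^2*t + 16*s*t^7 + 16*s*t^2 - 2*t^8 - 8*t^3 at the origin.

The Hessian of f at 0 has rank 0. Corank 2; j^3 = 2*(s - 2*t)^2*(s - t) has shape L^2 M (L != M), so D-series; mu = 9 gives D_9.

D_9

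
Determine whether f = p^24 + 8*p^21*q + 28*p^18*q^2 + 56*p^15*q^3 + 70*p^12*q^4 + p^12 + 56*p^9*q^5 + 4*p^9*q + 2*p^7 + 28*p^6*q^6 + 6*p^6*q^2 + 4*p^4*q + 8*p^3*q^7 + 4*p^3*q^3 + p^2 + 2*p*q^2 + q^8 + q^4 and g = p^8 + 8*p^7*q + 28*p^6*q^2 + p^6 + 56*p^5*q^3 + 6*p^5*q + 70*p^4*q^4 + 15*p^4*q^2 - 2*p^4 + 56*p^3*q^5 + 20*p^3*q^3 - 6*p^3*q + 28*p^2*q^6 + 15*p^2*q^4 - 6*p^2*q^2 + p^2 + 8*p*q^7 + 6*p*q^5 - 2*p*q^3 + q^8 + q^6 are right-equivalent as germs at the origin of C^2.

Yes.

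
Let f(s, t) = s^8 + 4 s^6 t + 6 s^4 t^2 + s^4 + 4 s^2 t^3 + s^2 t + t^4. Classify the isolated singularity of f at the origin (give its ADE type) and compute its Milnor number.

Type D5, Milnor number mu = 5.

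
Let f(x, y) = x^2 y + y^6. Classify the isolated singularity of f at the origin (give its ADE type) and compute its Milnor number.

Type D_7, Milnor number mu = 7.

The Hessian of f at 0 is [[0, 0], [0, 0]] with rank 0, so corank 2. A Groebner basis of the Jacobian ideal J(f) in C{x,y} is {x^2/6 + y^5, x^3, x*y}; counting standard monomials gives mu = 7. Corank 2; j^3 = x^2*y has shape L^2 M (L != M), so D-series; mu = 7 gives D_7.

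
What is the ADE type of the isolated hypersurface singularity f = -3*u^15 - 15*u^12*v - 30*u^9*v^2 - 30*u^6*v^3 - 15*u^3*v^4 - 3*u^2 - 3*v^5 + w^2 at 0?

A4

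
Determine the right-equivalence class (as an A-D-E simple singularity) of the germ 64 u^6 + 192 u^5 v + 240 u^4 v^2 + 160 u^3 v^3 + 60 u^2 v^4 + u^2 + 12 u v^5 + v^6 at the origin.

A_5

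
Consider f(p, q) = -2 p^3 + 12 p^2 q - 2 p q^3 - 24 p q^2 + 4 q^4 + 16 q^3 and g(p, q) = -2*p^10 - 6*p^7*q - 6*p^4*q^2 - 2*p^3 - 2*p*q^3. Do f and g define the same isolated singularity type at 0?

Yes.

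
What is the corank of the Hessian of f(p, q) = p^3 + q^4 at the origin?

2

The Hessian at 0 is [[0, 0], [0, 0]] of rank 0; hence corank 2.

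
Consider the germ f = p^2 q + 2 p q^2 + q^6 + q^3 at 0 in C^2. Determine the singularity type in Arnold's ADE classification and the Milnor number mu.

Type D_7, Milnor number mu = 7.

The Hessian of f at 0 has rank 0. Corank 2; j^3 = q*(p + q)^2 has shape L^2 M (L != M), so D-series; mu = 7 gives D_7.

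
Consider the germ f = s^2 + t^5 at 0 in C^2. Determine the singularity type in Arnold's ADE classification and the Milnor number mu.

Type A4, Milnor number mu = 4.

The Hessian of f at 0 has rank 1. Corank 1: A-series; mu = 4 gives A_4.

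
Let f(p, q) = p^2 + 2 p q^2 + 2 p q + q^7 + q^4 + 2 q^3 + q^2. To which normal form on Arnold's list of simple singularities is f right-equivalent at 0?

A_{6}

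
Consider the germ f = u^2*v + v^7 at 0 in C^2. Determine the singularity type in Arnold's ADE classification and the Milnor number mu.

The Hessian of f at 0 is [[0, 0], [0, 0]] with rank 0, so corank 2. A Groebner basis of the Jacobian ideal J(f) in C{u,v} is {u^2/7 + v^6, u^3, u*v}; counting standard monomials gives mu = 8. Corank 2; j^3 = u^2*v has shape L^2 M (L != M), so D-series; mu = 8 gives D_8.

Type D8, Milnor number mu = 8.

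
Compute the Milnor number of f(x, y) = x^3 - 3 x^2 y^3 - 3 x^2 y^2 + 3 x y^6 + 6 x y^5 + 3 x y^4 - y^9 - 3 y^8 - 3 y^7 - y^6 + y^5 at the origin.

The Hessian of f at 0 has rank 0. Corank 2; j^3 = x^3 is a perfect cube, so E-series; the 5-jet and mu = 8 give E_8.

8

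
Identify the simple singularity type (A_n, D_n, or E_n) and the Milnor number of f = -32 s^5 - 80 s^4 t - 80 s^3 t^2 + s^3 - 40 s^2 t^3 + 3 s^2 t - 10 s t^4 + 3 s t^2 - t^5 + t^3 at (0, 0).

Type E8, Milnor number mu = 8.

The Hessian of f at 0 is [[0, 0], [0, 0]] with rank 0, so corank 2. A Groebner basis of the Jacobian ideal J(f) in C{s,t} is {t^5, s*t^3 + 7*t^4/8, s^2 + 2*s*t + t^2}; counting standard monomials gives mu = 8. Corank 2; j^3 = (s + t)^3 is a perfect cube, so E-series; the 5-jet and mu = 8 give E_8.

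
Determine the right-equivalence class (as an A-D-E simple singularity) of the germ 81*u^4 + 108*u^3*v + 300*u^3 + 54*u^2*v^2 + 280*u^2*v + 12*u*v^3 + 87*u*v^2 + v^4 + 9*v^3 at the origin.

D_{5}

The Hessian of f at 0 has rank 0. Corank 2; j^3 = (3*u + v)*(10*u + 3*v)^2 has shape L^2 M (L != M), so D-series; mu = 5 gives D_5.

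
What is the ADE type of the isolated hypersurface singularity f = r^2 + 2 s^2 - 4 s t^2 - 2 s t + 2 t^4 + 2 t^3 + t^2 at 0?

A_{1}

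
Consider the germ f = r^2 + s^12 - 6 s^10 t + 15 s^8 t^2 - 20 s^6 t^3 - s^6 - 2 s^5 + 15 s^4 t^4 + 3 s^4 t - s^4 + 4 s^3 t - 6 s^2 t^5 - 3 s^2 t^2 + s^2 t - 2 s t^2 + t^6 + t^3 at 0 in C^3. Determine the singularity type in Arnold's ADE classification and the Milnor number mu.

Type D7, Milnor number mu = 7.

The Hessian of f at 0 is [[0, 0, 0], [0, 0, 0], [0, 0, 2]] with rank 1, so corank 2. A Groebner basis of the Jacobian ideal J(f) in C{s,t,r} is {s^2/3 - 4*s*t/3 + t^4 - 2*t^3/3 + t^2, s^3 + s^2/5 + s*t + 2*t^3/5 - 6*t^2/5, s^2*t + s*t - t^2, -s^2/15 + s*t^2 + 2*s*t/3 - 7*t^3/15 - 3*t^2/5, r}; counting standard monomials gives mu = 7. Corank 2; j^3 = t*(s - t)^2 has shape L^2 M (L != M), so D-series; mu = 7 gives D_7.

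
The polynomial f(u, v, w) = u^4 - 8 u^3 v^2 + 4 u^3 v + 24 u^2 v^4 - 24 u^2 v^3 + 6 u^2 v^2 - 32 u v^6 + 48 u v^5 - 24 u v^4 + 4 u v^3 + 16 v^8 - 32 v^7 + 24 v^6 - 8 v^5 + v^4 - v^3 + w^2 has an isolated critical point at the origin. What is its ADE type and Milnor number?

Type E_{6}, Milnor number mu = 6.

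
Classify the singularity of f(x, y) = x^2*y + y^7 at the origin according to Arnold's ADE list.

D8

The Hessian of f at 0 has rank 0. Corank 2; j^3 = x^2*y has shape L^2 M (L != M), so D-series; mu = 8 gives D_8.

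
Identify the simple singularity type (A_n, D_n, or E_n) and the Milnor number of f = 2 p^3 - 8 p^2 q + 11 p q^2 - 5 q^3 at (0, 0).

Type D_4, Milnor number mu = 4.

The Hessian of f at 0 has rank 0. Corank 2; j^3 = (p - q)*(2*p^2 - 6*p*q + 5*q^2) splits into three distinct lines over C (the quadratic factor has nonzero discriminant), so D_4.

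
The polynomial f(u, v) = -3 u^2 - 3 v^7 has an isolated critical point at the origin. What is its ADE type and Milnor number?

Type A_{6}, Milnor number mu = 6.

The Hessian of f at 0 has rank 1. Corank 1: A-series; mu = 6 gives A_6.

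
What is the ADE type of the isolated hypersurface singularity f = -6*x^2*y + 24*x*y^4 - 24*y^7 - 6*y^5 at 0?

D_{6}

The Hessian of f at 0 is [[0, 0], [0, 0]] with rank 0, so corank 2. A Groebner basis of the Jacobian ideal J(f) in C{x,y} is {-x*y/2 + y^4, x*y^2, x^2 + 5*x*y/2}; counting standard monomials gives mu = 6. Corank 2; j^3 = -6*x^2*y has shape L^2 M (L != M), so D-series; mu = 6 gives D_6.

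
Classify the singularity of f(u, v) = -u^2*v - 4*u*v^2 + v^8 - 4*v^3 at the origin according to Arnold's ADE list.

D9

The Hessian of f at 0 has rank 0. Corank 2; j^3 = -v*(u + 2*v)^2 has shape L^2 M (L != M), so D-series; mu = 9 gives D_9.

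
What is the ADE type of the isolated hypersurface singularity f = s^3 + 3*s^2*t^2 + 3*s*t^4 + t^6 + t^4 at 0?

The Hessian of f at 0 has rank 0. Corank 2; j^3 = s^3 is a perfect cube, so E-series; the 4-jet and mu = 6 give E_6.

E_{6}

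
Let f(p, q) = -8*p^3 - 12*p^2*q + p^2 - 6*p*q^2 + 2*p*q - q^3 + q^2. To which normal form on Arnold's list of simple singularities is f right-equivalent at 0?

The Hessian of f at 0 has rank 1. Corank 1: A-series; mu = 2 gives A_2.

A_{2}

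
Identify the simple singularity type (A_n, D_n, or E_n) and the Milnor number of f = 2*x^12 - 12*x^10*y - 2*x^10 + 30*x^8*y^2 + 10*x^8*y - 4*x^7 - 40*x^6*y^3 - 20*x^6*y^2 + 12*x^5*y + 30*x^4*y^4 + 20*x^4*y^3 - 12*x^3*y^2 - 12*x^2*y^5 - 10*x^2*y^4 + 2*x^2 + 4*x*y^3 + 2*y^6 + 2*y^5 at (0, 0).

Type A_{4}, Milnor number mu = 4.

The Hessian of f at 0 is [[4, 0], [0, 0]] with rank 1, so corank 1. A Groebner basis of the Jacobian ideal J(f) in C{x,y} is {x + y^3, x^2, x*y}; counting standard monomials gives mu = 4. Corank 1: A-series; mu = 4 gives A_4.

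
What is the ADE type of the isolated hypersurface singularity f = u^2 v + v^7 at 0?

The Hessian of f at 0 has rank 0. Corank 2; j^3 = u^2*v has shape L^2 M (L != M), so D-series; mu = 8 gives D_8.

D_{8}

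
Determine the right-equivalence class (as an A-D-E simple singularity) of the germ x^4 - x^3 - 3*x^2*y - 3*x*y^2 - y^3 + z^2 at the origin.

E6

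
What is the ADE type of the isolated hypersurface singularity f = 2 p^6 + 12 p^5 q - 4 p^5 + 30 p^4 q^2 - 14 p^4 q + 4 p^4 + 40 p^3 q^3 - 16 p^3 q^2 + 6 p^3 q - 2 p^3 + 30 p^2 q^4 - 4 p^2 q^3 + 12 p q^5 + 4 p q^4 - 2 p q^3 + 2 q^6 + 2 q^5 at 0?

The Hessian of f at 0 is [[0, 0], [0, 0]] with rank 0, so corank 2. A Groebner basis of the Jacobian ideal J(f) in C{p,q} is {3*p^2 + q^4 + q^3, p^3, p^2*q - p^2 - q^3/3, 5*p^2 + p*q^2 + 5*q^3/3}; counting standard monomials gives mu = 7. Corank 2; j^3 = -2*p^3 is a perfect cube, so E-series; the 4-jet and mu = 7 give E_7.

E_{7}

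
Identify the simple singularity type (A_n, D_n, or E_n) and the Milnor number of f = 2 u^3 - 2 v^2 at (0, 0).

Type A_{2}, Milnor number mu = 2.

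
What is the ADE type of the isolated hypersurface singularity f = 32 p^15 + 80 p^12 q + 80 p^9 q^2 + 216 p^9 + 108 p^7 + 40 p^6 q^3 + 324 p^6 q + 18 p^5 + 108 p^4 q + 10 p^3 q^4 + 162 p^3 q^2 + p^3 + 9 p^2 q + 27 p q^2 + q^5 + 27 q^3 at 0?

E_8

The Hessian of f at 0 is [[0, 0], [0, 0]] with rank 0, so corank 2. A Groebner basis of the Jacobian ideal J(f) in C{p,q} is {-p^2/324 + p*q^3 - p*q/54 - q^2/36, q^4, p^3 - 27*p*q^2 - 54*q^3, p^2*q + 6*p*q^2 + 9*q^3}; counting standard monomials gives mu = 8. Corank 2; j^3 = (p + 3*q)^3 is a perfect cube, so E-series; the 5-jet and mu = 8 give E_8.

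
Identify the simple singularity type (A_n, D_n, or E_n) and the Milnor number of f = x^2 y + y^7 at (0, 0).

Type D_{8}, Milnor number mu = 8.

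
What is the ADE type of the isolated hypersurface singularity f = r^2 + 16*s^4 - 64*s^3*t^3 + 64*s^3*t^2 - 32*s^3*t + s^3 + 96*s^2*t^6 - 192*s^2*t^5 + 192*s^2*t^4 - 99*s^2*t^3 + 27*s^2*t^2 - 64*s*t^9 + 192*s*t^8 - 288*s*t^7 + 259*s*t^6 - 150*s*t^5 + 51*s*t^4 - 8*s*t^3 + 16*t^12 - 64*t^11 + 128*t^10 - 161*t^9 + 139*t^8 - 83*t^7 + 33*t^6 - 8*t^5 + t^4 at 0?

E6

The Hessian of f at 0 is [[0, 0, 0], [0, 0, 0], [0, 0, 2]] with rank 1, so corank 2. A Groebner basis of the Jacobian ideal J(f) in C{s,t,r} is {s^3, s^2*t, s^2/2 + s*t^2, 3*s^2 + t^3, r}; counting standard monomials gives mu = 6. Corank 2; j^3 = s^3 is a perfect cube, so E-series; the 4-jet and mu = 6 give E_6.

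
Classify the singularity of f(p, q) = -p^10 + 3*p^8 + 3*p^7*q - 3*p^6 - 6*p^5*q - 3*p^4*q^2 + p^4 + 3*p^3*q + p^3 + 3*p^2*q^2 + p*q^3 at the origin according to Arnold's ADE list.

E_7

The Hessian of f at 0 is [[0, 0], [0, 0]] with rank 0, so corank 2. A Groebner basis of the Jacobian ideal J(f) in C{p,q} is {3*p^2 + q^4 + q^3, p^3, p^2*q - p^2 - q^3/3, 2*p^2 + p*q^2 + 2*q^3/3}; counting standard monomials gives mu = 7. Corank 2; j^3 = p^3 is a perfect cube, so E-series; the 4-jet and mu = 7 give E_7.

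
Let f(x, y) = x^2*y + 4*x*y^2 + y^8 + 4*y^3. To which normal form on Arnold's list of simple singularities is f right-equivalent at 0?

D_{9}

The Hessian of f at 0 has rank 0. Corank 2; j^3 = y*(x + 2*y)^2 has shape L^2 M (L != M), so D-series; mu = 9 gives D_9.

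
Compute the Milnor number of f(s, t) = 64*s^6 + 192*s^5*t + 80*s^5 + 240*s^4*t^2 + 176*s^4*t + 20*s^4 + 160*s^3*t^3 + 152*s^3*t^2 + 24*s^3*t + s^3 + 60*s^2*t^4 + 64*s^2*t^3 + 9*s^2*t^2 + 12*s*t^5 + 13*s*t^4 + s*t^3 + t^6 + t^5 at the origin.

The Hessian of f at 0 is [[0, 0], [0, 0]] with rank 0, so corank 2. A Groebner basis of the Jacobian ideal J(f) in C{s,t} is {-3*s^2/5 + t^4 - t^3/5, s^3, s^2*t + s^2/5 + t^3/15, -s^2/5 + s*t^2 - t^3/15}; counting standard monomials gives mu = 7. Corank 2; j^3 = s^3 is a perfect cube, so E-series; the 4-jet and mu = 7 give E_7.

7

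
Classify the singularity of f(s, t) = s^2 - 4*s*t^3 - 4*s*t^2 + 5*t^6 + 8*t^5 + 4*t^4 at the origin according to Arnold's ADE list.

A_5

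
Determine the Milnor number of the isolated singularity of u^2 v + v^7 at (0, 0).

8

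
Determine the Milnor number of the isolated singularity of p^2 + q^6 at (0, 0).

The Hessian of f at 0 is [[2, 0], [0, 0]] with rank 1, so corank 1. A Groebner basis of the Jacobian ideal J(f) in C{p,q} is {q^5, p}; counting standard monomials gives mu = 5. Corank 1: A-series; mu = 5 gives A_5.

5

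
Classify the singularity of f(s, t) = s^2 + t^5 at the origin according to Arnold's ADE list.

A4

The Hessian of f at 0 has rank 1. Corank 1: A-series; mu = 4 gives A_4.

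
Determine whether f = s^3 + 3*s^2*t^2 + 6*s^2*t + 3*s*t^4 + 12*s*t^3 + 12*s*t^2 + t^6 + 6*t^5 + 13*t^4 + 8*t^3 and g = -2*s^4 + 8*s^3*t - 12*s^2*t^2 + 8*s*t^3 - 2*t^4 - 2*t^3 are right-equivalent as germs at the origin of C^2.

The Hessian of f at 0 is [[0, 0], [0, 0]] with rank 0, so corank 2. A Groebner basis of the Jacobian ideal J(f) in C{s,t} is {s^3 + 6*s^2 + 24*s*t + 24*t^2, s^2*t - 2*s^2 - 8*s*t - 8*t^2, s^2/2 + s*t^2 + 2*s*t + 2*t^2, t^3}; counting standard monomials gives mu = 6. Corank 2; j^3 = (s + 2*t)^3 is a perfect cube, so E-series; the 4-jet and mu = 6 give E_6. The Hessian of g at 0 is [[0, 0], [0, 0]] with rank 0, so corank 2. A Groebner basis of the Jacobian ideal J(g) in C{s,t} is {s^3 - 3*s^2*t, t^2}; counting standard monomials gives mu = 6. Corank 2; j^3 = -2*t^3 is a perfect cube, so E-series; the 4-jet and mu = 6 give E_6. Both have type E_6, hence right-equivalent.

Yes.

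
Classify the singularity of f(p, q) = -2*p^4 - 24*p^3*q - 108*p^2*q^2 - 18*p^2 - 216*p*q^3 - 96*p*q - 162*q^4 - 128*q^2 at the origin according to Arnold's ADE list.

A_{3}

The Hessian of f at 0 is [[-36, -96], [-96, -256]] with rank 1, so corank 1. A Groebner basis of the Jacobian ideal J(f) in C{p,q} is {q^3, p + 8*q/3}; counting standard monomials gives mu = 3. Corank 1: A-series; mu = 3 gives A_3.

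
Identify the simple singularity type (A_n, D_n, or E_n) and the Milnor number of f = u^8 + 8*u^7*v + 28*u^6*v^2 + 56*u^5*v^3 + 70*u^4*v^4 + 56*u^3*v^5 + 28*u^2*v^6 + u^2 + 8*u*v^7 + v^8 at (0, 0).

Type A_{7}, Milnor number mu = 7.

The Hessian of f at 0 is [[2, 0], [0, 0]] with rank 1, so corank 1. A Groebner basis of the Jacobian ideal J(f) in C{u,v} is {v^7, u}; counting standard monomials gives mu = 7. Corank 1: A-series; mu = 7 gives A_7.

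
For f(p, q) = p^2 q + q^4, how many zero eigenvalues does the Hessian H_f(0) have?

2

The Hessian at 0 is [[0, 0], [0, 0]] of rank 0; hence corank 2.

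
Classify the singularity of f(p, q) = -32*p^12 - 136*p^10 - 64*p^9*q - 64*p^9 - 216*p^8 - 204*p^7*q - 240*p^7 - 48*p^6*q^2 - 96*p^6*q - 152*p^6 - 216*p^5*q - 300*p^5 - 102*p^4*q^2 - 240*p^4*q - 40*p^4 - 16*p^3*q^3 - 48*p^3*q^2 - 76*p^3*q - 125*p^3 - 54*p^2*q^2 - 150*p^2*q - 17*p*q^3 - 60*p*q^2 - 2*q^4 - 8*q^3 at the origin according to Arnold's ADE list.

The Hessian of f at 0 has rank 0. Corank 2; j^3 = -(5*p + 2*q)^3 is a perfect cube, so E-series; the 4-jet and mu = 7 give E_7.

E_{7}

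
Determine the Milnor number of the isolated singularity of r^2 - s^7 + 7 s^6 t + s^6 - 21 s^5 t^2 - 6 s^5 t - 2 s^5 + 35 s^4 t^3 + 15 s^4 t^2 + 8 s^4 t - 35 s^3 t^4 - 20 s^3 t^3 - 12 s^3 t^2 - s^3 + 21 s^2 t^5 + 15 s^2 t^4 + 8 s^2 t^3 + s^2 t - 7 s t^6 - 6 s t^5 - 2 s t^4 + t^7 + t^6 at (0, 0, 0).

7

The Hessian of f at 0 is [[0, 0, 0], [0, 0, 0], [0, 0, 2]] with rank 1, so corank 2. A Groebner basis of the Jacobian ideal J(f) in C{s,t,r} is {s^2 - s*t + t^4, s^3, s^2*t, s^2/6 + s*t^2, r}; counting standard monomials gives mu = 7. Corank 2; j^3 = -s^2*(s - t) has shape L^2 M (L != M), so D-series; mu = 7 gives D_7.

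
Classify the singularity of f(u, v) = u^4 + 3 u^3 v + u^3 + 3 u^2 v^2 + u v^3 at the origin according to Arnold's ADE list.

The Hessian of f at 0 is [[0, 0], [0, 0]] with rank 0, so corank 2. A Groebner basis of the Jacobian ideal J(f) in C{u,v} is {3*u^2 + v^4 + v^3, u^3, u^2*v - u^2 - v^3/3, 2*u^2 + u*v^2 + 2*v^3/3}; counting standard monomials gives mu = 7. Corank 2; j^3 = u^3 is a perfect cube, so E-series; the 4-jet and mu = 7 give E_7.

E_{7}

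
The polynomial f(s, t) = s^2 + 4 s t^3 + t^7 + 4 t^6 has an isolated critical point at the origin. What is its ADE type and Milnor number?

Type A_{6}, Milnor number mu = 6.

The Hessian of f at 0 has rank 1. Corank 1: A-series; mu = 6 gives A_6.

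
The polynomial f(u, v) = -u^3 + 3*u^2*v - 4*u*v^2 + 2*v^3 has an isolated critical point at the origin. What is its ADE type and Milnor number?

Type D_4, Milnor number mu = 4.

The Hessian of f at 0 is [[0, 0], [0, 0]] with rank 0, so corank 2. A Groebner basis of the Jacobian ideal J(f) in C{u,v} is {v^3, u^2 - 2*v^2/3, u*v - v^2}; counting standard monomials gives mu = 4. Corank 2; j^3 = -(u - v)*(u^2 - 2*u*v + 2*v^2) splits into three distinct lines over C (the quadratic factor has nonzero discriminant), so D_4.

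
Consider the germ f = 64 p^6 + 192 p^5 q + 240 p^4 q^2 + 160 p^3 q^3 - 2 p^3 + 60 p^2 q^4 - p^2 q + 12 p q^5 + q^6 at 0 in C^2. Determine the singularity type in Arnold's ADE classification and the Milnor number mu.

Type D_7, Milnor number mu = 7.

The Hessian of f at 0 is [[0, 0], [0, 0]] with rank 0, so corank 2. A Groebner basis of the Jacobian ideal J(f) in C{p,q} is {p*q/12 + q^5, p*q^2, p^2 + p*q/2}; counting standard monomials gives mu = 7. Corank 2; j^3 = -p^2*(2*p + q) has shape L^2 M (L != M), so D-series; mu = 7 gives D_7.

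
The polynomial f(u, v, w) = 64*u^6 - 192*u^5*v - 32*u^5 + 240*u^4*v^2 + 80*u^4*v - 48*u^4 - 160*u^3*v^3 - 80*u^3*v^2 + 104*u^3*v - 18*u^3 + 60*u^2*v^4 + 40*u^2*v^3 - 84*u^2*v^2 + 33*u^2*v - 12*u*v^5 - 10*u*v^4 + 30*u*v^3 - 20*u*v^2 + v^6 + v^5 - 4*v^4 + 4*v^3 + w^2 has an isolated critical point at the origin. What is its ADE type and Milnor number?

Type D7, Milnor number mu = 7.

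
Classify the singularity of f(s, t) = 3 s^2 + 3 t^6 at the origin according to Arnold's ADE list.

A_{5}

The Hessian of f at 0 has rank 1. Corank 1: A-series; mu = 5 gives A_5.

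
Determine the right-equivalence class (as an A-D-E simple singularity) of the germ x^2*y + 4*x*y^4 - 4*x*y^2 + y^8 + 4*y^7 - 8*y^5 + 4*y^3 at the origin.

D9

The Hessian of f at 0 has rank 0. Corank 2; j^3 = y*(x - 2*y)^2 has shape L^2 M (L != M), so D-series; mu = 9 gives D_9.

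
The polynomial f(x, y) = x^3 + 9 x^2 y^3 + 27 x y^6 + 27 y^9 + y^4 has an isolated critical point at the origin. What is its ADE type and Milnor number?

Type E6, Milnor number mu = 6.

The Hessian of f at 0 has rank 0. Corank 2; j^3 = x^3 is a perfect cube, so E-series; the 4-jet and mu = 6 give E_6.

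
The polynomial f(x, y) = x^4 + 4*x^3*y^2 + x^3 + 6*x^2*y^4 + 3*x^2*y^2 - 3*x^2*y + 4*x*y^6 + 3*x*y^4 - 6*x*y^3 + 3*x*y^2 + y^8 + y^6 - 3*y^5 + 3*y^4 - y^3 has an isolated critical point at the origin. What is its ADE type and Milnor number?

The Hessian of f at 0 has rank 0. Corank 2; j^3 = (x - y)^3 is a perfect cube, so E-series; the 4-jet and mu = 6 give E_6.

Type E_{6}, Milnor number mu = 6.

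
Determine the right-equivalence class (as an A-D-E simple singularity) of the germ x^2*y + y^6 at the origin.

The Hessian of f at 0 has rank 0. Corank 2; j^3 = x^2*y has shape L^2 M (L != M), so D-series; mu = 7 gives D_7.

D_{7}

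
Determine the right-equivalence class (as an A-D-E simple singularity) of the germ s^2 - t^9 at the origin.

A_8

The Hessian of f at 0 is [[2, 0], [0, 0]] with rank 1, so corank 1. A Groebner basis of the Jacobian ideal J(f) in C{s,t} is {t^8, s}; counting standard monomials gives mu = 8. Corank 1: A-series; mu = 8 gives A_8.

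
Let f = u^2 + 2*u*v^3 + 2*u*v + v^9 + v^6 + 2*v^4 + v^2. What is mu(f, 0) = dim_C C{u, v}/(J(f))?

8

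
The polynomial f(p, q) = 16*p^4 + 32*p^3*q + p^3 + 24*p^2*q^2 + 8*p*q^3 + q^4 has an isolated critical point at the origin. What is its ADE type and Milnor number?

Type E6, Milnor number mu = 6.

The Hessian of f at 0 has rank 0. Corank 2; j^3 = p^3 is a perfect cube, so E-series; the 4-jet and mu = 6 give E_6.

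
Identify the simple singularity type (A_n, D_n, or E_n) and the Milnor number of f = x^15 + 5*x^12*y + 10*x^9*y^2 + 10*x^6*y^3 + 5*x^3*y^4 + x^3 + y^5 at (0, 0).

Type E8, Milnor number mu = 8.

The Hessian of f at 0 is [[0, 0], [0, 0]] with rank 0, so corank 2. A Groebner basis of the Jacobian ideal J(f) in C{x,y} is {y^4, x^2}; counting standard monomials gives mu = 8. Corank 2; j^3 = x^3 is a perfect cube, so E-series; the 5-jet and mu = 8 give E_8.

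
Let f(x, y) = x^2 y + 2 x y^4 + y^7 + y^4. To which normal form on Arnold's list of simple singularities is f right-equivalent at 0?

The Hessian of f at 0 is [[0, 0], [0, 0]] with rank 0, so corank 2. A Groebner basis of the Jacobian ideal J(f) in C{x,y} is {x^3, x^2/4 + y^3, x*y}; counting standard monomials gives mu = 5. Corank 2; j^3 = x^2*y has shape L^2 M (L != M), so D-series; mu = 5 gives D_5.

D_{5}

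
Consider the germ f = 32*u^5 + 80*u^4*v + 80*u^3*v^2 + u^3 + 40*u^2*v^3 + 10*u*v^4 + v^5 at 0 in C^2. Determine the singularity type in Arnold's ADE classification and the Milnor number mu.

Type E_8, Milnor number mu = 8.

The Hessian of f at 0 has rank 0. Corank 2; j^3 = u^3 is a perfect cube, so E-series; the 5-jet and mu = 8 give E_8.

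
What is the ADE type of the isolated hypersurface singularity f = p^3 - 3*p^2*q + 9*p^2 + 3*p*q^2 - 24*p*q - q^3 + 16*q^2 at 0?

A2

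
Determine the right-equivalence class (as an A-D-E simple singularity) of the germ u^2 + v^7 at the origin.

A_{6}

The Hessian of f at 0 has rank 1. Corank 1: A-series; mu = 6 gives A_6.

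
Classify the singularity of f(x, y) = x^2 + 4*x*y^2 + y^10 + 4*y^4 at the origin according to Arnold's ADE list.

The Hessian of f at 0 has rank 1. Corank 1: A-series; mu = 9 gives A_9.

A_9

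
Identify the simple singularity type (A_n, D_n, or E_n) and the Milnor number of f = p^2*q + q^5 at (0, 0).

Type D_6, Milnor number mu = 6.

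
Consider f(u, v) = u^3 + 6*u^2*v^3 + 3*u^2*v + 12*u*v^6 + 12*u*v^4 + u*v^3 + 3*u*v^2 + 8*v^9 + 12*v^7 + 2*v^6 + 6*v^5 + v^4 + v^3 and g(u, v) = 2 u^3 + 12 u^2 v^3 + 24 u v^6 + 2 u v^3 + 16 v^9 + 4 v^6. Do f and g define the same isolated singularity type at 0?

The Hessian of f at 0 has rank 0. Corank 2; j^3 = (u + v)^3 is a perfect cube, so E-series; the 4-jet and mu = 7 give E_7. The Hessian of g at 0 has rank 0. Corank 2; j^3 = 2*u^3 is a perfect cube, so E-series; the 4-jet and mu = 7 give E_7. Both have type E_7, hence right-equivalent.

Yes.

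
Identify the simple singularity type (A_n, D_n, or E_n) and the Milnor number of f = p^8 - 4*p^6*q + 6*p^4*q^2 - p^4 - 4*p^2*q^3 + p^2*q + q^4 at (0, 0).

Type D_{5}, Milnor number mu = 5.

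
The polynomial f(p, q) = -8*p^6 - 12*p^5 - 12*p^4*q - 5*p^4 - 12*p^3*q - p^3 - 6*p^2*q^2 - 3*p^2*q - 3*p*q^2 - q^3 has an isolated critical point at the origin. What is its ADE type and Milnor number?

The Hessian of f at 0 is [[0, 0], [0, 0]] with rank 0, so corank 2. A Groebner basis of the Jacobian ideal J(f) in C{p,q} is {p^3, p^2*q + p^2/4 + p*q/2 + q^2/4, -p^2/2 + p*q^2 - p*q - q^2/2, 3*p^2/4 + 3*p*q/2 + q^3 + 3*q^2/4}; counting standard monomials gives mu = 6. Corank 2; j^3 = -(p + q)^3 is a perfect cube, so E-series; the 4-jet and mu = 6 give E_6.

Type E_{6}, Milnor number mu = 6.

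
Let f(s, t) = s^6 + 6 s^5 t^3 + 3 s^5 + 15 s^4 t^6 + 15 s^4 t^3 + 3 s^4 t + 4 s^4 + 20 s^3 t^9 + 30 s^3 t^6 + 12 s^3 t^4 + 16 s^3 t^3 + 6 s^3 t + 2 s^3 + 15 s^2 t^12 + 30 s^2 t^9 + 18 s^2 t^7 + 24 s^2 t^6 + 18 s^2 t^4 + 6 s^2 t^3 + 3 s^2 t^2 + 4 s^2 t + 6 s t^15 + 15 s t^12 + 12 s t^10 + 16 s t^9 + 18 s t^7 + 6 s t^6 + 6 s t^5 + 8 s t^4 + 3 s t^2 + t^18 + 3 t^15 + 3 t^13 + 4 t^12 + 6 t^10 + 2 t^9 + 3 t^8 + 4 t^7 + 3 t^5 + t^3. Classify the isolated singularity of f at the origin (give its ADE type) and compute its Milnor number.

Type D_{4}, Milnor number mu = 4.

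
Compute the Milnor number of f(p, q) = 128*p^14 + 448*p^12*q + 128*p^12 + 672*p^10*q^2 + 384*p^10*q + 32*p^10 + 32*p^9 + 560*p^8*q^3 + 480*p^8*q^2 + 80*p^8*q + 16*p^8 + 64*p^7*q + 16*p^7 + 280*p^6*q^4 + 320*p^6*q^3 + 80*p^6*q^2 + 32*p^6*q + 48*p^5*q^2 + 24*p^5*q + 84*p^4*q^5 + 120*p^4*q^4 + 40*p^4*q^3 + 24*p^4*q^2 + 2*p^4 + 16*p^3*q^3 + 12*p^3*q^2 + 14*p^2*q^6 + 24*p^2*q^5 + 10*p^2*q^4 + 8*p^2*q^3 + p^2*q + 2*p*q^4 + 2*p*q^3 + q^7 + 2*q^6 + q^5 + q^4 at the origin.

5

The Hessian of f at 0 has rank 0. Corank 2; j^3 = p^2*q has shape L^2 M (L != M), so D-series; mu = 5 gives D_5.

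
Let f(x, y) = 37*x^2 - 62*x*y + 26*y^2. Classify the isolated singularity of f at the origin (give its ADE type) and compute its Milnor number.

The Hessian of f at 0 has rank 2. Corank 0: nondegenerate Morse point, so A_1.

Type A_{1}, Milnor number mu = 1.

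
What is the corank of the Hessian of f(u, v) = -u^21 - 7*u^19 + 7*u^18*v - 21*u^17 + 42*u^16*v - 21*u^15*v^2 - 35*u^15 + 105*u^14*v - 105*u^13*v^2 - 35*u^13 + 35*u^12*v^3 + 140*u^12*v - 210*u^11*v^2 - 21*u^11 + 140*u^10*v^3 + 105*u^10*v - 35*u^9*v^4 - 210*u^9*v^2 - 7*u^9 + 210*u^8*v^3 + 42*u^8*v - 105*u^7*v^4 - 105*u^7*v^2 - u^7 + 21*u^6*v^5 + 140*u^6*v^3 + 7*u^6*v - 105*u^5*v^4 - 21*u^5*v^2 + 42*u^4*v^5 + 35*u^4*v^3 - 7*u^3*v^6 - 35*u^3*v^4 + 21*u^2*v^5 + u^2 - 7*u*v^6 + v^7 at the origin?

1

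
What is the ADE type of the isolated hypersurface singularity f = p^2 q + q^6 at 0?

D_7

The Hessian of f at 0 is [[0, 0], [0, 0]] with rank 0, so corank 2. A Groebner basis of the Jacobian ideal J(f) in C{p,q} is {p^2/6 + q^5, p^3, p*q}; counting standard monomials gives mu = 7. Corank 2; j^3 = p^2*q has shape L^2 M (L != M), so D-series; mu = 7 gives D_7.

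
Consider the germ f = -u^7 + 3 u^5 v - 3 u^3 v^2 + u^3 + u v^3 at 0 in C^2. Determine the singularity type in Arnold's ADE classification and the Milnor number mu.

Type E7, Milnor number mu = 7.

The Hessian of f at 0 has rank 0. Corank 2; j^3 = u^3 is a perfect cube, so E-series; the 4-jet and mu = 7 give E_7.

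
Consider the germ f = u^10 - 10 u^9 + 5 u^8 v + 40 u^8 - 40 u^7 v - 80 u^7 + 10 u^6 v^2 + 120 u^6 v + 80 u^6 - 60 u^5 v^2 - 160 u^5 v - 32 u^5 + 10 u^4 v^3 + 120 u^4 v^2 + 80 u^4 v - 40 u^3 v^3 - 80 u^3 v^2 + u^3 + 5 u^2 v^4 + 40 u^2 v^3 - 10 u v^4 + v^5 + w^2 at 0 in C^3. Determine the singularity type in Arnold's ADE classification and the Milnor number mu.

The Hessian of f at 0 is [[0, 0, 0], [0, 0, 0], [0, 0, 2]] with rank 1, so corank 2. A Groebner basis of the Jacobian ideal J(f) in C{u,v,w} is {v^5, u*v^3 - v^4/8, u^2, w}; counting standard monomials gives mu = 8. Corank 2; j^3 = u^3 is a perfect cube, so E-series; the 5-jet and mu = 8 give E_8.

Type E_8, Milnor number mu = 8.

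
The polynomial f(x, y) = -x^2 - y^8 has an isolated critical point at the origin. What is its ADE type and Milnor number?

The Hessian of f at 0 has rank 1. Corank 1: A-series; mu = 7 gives A_7.

Type A_7, Milnor number mu = 7.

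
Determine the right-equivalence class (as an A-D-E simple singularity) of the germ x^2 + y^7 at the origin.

A_{6}

The Hessian of f at 0 has rank 1. Corank 1: A-series; mu = 6 gives A_6.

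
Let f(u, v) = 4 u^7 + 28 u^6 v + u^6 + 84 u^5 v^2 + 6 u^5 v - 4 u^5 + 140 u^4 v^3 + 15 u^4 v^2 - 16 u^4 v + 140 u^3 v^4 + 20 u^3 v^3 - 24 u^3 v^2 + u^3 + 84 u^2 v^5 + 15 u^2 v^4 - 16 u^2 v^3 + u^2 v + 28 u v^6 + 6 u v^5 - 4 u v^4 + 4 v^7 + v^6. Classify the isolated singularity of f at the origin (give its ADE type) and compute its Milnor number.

The Hessian of f at 0 is [[0, 0], [0, 0]] with rank 0, so corank 2. A Groebner basis of the Jacobian ideal J(f) in C{u,v} is {-u^2/2 - u*v/2 + v^4, u^3, u^2*v, u^2/3 + u*v^2}; counting standard monomials gives mu = 7. Corank 2; j^3 = u^2*(u + v) has shape L^2 M (L != M), so D-series; mu = 7 gives D_7.

Type D_7, Milnor number mu = 7.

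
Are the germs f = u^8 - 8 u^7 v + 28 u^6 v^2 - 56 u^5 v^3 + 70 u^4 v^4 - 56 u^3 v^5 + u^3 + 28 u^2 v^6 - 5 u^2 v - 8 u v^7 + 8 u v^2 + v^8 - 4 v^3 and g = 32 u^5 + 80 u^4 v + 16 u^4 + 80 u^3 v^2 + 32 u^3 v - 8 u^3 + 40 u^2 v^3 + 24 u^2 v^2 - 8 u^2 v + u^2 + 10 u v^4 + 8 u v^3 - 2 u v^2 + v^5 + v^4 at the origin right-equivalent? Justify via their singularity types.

No.

The Hessian of f at 0 is [[0, 0], [0, 0]] with rank 0, so corank 2. A Groebner basis of the Jacobian ideal J(f) in C{u,v} is {-u*v/8 + v^7 + v^2/4, u*v^2 - 2*v^3, u^2 - 3*u*v + 2*v^2}; counting standard monomials gives mu = 9. Corank 2; j^3 = (u - 2*v)^2*(u - v) has shape L^2 M (L != M), so D-series; mu = 9 gives D_9. The Hessian of g at 0 is [[2, 0], [0, 0]] with rank 1, so corank 1. A Groebner basis of the Jacobian ideal J(g) in C{u,v} is {-u/4 + v^3 + v^2/4, u^2, u*v - u/4 + v^2/4}; counting standard monomials gives mu = 4. Corank 1: A-series; mu = 4 gives A_4. f is D_9 but g is A_4, hence not right-equivalent.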